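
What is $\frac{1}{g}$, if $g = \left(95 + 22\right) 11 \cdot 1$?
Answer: $\frac{1}{1287} \approx 0.000777$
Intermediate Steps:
$g = 1287$ ($g = 117 \cdot 11 = 1287$)
$\frac{1}{g} = \frac{1}{1287}$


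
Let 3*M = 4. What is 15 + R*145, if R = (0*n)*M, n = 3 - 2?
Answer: 15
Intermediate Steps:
M = 4/3 (M = (1/3)*4 = 4/3 ≈ 1.3333)
n = 1
R = 0 (R = (0*1)*(4/3) = 0*(4/3) = 0)
15 + R*145 = 15 + 0*145 = 15 + 0 = 15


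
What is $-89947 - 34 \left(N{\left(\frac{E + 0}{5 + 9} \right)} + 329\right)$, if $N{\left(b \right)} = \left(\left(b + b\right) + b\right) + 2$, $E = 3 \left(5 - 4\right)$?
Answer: $- \frac{708560}{7} \approx -1.0122 \cdot 10^{5}$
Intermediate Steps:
$E = 3$ ($E = 3 \cdot 1 = 3$)
$N{\left(b \right)} = 2 + 3 b$ ($N{\left(b \right)} = \left(2 b + b\right) + 2 = 3 b + 2 = 2 + 3 b$)
$-89947 - 34 \left(N{\left(\frac{E + 0}{5 + 9} \right)} + 329\right) = -89947 - 34 \left(\left(2 + 3 \frac{3 + 0}{5 + 9}\right) + 329\right) = -89947 - 34 \left(\left(2 + 3 \cdot \frac{3}{14}\right) + 329\right) = -89947 - 34 \left(\left(2 + \frac{9}{14}\right) + 329\right) = -89947 - 34 \left(\frac{37}{14} + 329\right) = -89947 - 34 \cdot \frac{4643}{14} = -89947 - \frac{78931}{7} = - \frac{708560}{7}$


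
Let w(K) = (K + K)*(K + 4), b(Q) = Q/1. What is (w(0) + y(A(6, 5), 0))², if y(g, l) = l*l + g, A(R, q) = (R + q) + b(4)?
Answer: 225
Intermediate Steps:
b(Q) = Q (b(Q) = Q*1 = Q)
A(R, q) = 4 + R + q (A(R, q) = (R + q) + 4 = 4 + R + q)
w(K) = 2*K*(4 + K) (w(K) = (2*K)*(4 + K) = 2*K*(4 + K))
y(g, l) = g + l² (y(g, l) = l² + g = g + l²)
(w(0) + y(A(6, 5), 0))² = (2*0*(4 + 0) + ((4 + 6 + 5) + 0²))² = (2*0*4 + (15 + 0))² = (0 + 15)² = 15² = 225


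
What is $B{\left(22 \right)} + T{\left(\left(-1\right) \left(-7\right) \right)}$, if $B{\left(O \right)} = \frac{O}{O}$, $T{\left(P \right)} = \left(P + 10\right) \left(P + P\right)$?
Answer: $239$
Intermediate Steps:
$T{\left(P \right)} = 2 P \left(10 + P\right)$ ($T{\left(P \right)} = \left(10 + P\right) 2 P = 2 P \left(10 + P\right)$)
$B{\left(O \right)} = 1$
$B{\left(22 \right)} + T{\left(\left(-1\right) \left(-7\right) \right)} = 1 + 2 \left(\left(-1\right) \left(-7\right)\right) \left(10 - -7\right) = 1 + 2 \cdot 7 \left(10 + 7\right) = 1 + 2 \cdot 7 \cdot 17 = 1 + 238 = 239$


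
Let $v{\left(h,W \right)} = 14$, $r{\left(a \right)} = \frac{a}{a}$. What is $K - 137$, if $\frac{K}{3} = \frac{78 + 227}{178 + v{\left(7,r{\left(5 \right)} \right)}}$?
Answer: $- \frac{8463}{64} \approx -132.23$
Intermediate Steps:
$r{\left(a \right)} = 1$
$K = \frac{305}{64}$ ($K = 3 \frac{78 + 227}{178 + 14} = 3 \cdot \frac{305}{192} = \frac{305}{64} \approx 4.7656$)
$K - 137 = \frac{305}{64} - 137 = - \frac{8463}{64}$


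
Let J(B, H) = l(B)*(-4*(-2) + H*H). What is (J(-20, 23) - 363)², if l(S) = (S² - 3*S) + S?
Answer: 55656830889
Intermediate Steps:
l(S) = S² - 2*S
J(B, H) = B*(-2 + B)*(8 + H²) (J(B, H) = (B*(-2 + B))*(-4*(-2) + H*H) = (B*(-2 + B))*(8 + H²) = B*(-2 + B)*(8 + H²))
(J(-20, 23) - 363)² = (-20*(-2 - 20)*(8 + 23²) - 363)² = (-20*(-22)*(8 + 529) - 363)² = (-20*(-22)*537 - 363)² = (236280 - 363)² = 235917² = 55656830889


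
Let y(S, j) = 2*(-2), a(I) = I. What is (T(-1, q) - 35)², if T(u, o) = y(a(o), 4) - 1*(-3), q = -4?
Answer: 1296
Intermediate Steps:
y(S, j) = -4
T(u, o) = -1 (T(u, o) = -4 - 1*(-3) = -4 + 3 = -1)
(T(-1, q) - 35)² = (-1 - 35)² = (-36)² = 1296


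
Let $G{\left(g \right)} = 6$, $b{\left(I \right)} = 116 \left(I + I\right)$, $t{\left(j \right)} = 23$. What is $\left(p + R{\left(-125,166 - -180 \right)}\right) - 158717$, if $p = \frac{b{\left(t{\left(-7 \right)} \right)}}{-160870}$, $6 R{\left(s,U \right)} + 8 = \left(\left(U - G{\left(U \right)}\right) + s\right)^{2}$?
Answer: $- \frac{72880962983}{482610} \approx -1.5101 \cdot 10^{5}$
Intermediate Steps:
$b{\left(I \right)} = 232 I$ ($b{\left(I \right)} = 116 \cdot 2 I = 232 I$)
$R{\left(s,U \right)} = - \frac{4}{3} + \frac{\left(-6 + U + s\right)^{2}}{6}$ ($R{\left(s,U \right)} = - \frac{4}{3} + \frac{\left(\left(U - 6\right) + s\right)^{2}}{6} = - \frac{4}{3} + \frac{\left(\left(-6 + U\right) + s\right)^{2}}{6} = - \frac{4}{3} + \frac{\left(-6 + U + s\right)^{2}}{6}$)
$p = - \frac{2668}{80435}$ ($p = \frac{232 \cdot 23}{-160870} = 5336 \left(- \frac{1}{160870}\right) = - \frac{2668}{80435} \approx -0.03317$)
$\left(p + R{\left(-125,166 - -180 \right)}\right) - 158717 = \left(- \frac{2668}{80435} - \left(\frac{4}{3} - \frac{\left(-6 + \left(166 - -180\right) - 125\right)^{2}}{6}\right)\right) - 158717 = \left(- \frac{2668}{80435} - \left(\frac{4}{3} - \frac{\left(-6 + \left(166 + 180\right) - 125\right)^{2}}{6}\right)\right) - 158717 = \left(- \frac{2668}{80435} - \left(\frac{4}{3} - \frac{\left(-6 + 346 - 125\right)^{2}}{6}\right)\right) - 158717 = \left(- \frac{2668}{80435} - \left(\frac{4}{3} - \frac{215^{2}}{6}\right)\right) - 158717 = \left(- \frac{2668}{80435} + \left(- \frac{4}{3} + \frac{1}{6} \cdot 46225\right)\right) - 158717 = \left(- \frac{2668}{80435} + \left(- \frac{4}{3} + \frac{46225}{6}\right)\right) - 158717 = \left(- \frac{2668}{80435} + \frac{46217}{6}\right) - 158717 = \frac{3717448387}{482610} - 158717 = - \frac{72880962983}{482610}$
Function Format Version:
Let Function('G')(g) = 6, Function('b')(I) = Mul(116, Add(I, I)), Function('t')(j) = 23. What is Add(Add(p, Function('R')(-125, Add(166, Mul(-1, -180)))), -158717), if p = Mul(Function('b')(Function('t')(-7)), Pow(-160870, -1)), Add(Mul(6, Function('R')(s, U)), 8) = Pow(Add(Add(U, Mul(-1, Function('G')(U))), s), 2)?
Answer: Rational(-72880962983, 482610) ≈ -1.5101e+5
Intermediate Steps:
Function('b')(I) = Mul(232, I) (Function('b')(I) = Mul(116, Mul(2, I)) = Mul(232, I))
Function('R')(s, U) = Add(Rational(-4, 3), Mul(Rational(1, 6), Pow(Add(-6, U, s), 2))) (Function('R')(s, U) = Add(Rational(-4, 3), Mul(Rational(1, 6), Pow(Add(Add(U, Mul(-1, 6)), s), 2))) = Add(Rational(-4, 3), Mul(Rational(1, 6), Pow(Add(Add(U, -6), s), 2))) = Add(Rational(-4, 3), Mul(Rational(1, 6), Pow(Add(Add(-6, U), s), 2))) = Add(Rational(-4, 3), Mul(Rational(1, 6), Pow(Add(-6, U, s), 2))))
p = Rational(-2668, 80435) (p = Mul(Mul(232, 23), Pow(-160870, -1)) = Mul(5336, Rational(-1, 160870)) = Rational(-2668, 80435) ≈ -0.033170)
Add(Add(p, Function('R')(-125, Add(166, Mul(-1, -180)))), -158717) = Add(Add(Rational(-2668, 80435), Add(Rational(-4, 3), Mul(Rational(1, 6), Pow(Add(-6, Add(166, Mul(-1, -180)), -125), 2)))), -158717) = Add(Add(Rational(-2668, 80435), Add(Rational(-4, 3), Mul(Rational(1, 6), Pow(Add(-6, Add(166, 180), -125), 2)))), -158717) = Add(Add(Rational(-2668, 80435), Add(Rational(-4, 3), Mul(Rational(1, 6), Pow(Add(-6, 346, -125), 2)))), -158717) = Add(Add(Rational(-2668, 80435), Add(Rational(-4, 3), Mul(Rational(1, 6), Pow(215, 2)))), -158717) = Add(Add(Rational(-2668, 80435), Add(Rational(-4, 3), Mul(Rational(1, 6), 46225))), -158717) = Add(Add(Rational(-2668, 80435), Add(Rational(-4, 3), Rational(46225, 6))), -158717) = Add(Add(Rational(-2668, 80435), Rational(46217, 6)), -158717) = Add(Rational(3717448387, 482610), -158717) = Rational(-72880962983, 482610)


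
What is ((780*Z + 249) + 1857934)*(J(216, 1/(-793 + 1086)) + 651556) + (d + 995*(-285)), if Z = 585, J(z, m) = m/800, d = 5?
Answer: 353478716465957683/234400 ≈ 1.5080e+12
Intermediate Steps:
J(z, m) = m/800 (J(z, m) = m*(1/800) = m/800)
((780*Z + 249) + 1857934)*(J(216, 1/(-793 + 1086)) + 651556) + (d + 995*(-285)) = ((780*585 + 249) + 1857934)*(1/(800*(-793 + 1086)) + 651556) + (5 + 995*(-285)) = ((456300 + 249) + 1857934)*((1/800)/293 + 651556) + (5 - 283575) = (456549 + 1857934)*((1/800)*(1/293) + 651556) - 283570 = 2314483*(1/234400 + 651556) - 283570 = 2314483*(152724726401/234400) - 283570 = 353478782934765683/234400 - 283570 = 353478716465957683/234400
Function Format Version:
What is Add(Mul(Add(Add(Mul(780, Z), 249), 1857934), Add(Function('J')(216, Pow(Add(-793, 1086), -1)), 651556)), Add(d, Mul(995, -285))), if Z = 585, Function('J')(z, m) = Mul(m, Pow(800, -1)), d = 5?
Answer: Rational(353478716465957683, 234400) ≈ 1.5080e+12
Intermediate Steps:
Function('J')(z, m) = Mul(Rational(1, 800), m) (Function('J')(z, m) = Mul(m, Rational(1, 800)) = Mul(Rational(1, 800), m))
Add(Mul(Add(Add(Mul(780, Z), 249), 1857934), Add(Function('J')(216, Pow(Add(-793, 1086), -1)), 651556)), Add(d, Mul(995, -285))) = Add(Mul(Add(Add(Mul(780, 585), 249), 1857934), Add(Mul(Rational(1, 800), Pow(Add(-793, 1086), -1)), 651556)), Add(5, Mul(995, -285))) = Add(Mul(Add(Add(456300, 249), 1857934), Add(Mul(Rational(1, 800), Pow(293, -1)), 651556)), Add(5, -283575)) = Add(Mul(Add(456549, 1857934), Add(Mul(Rational(1, 800), Rational(1, 293)), 651556)), -283570) = Add(Mul(2314483, Add(Rational(1, 234400), 651556)), -283570) = Add(Mul(2314483, Rational(152724726401, 234400)), -283570) = Add(Rational(353478782934765683, 234400), -283570) = Rational(353478716465957683, 234400)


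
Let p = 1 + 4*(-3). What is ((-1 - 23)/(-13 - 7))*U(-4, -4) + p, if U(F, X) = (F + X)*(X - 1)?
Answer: 37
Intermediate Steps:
U(F, X) = (-1 + X)*(F + X) (U(F, X) = (F + X)*(-1 + X) = (-1 + X)*(F + X))
p = -11 (p = 1 - 12 = -11)
((-1 - 23)/(-13 - 7))*U(-4, -4) + p = ((-1 - 23)/(-13 - 7))*((-4)² - 1*(-4) - 1*(-4) - 4*(-4)) - 11 = (-24/(-20))*(16 + 4 + 4 + 16) - 11 = -24*(-1/20)*40 - 11 = (6/5)*40 - 11 = 48 - 11 = 37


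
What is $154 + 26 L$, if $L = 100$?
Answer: $2754$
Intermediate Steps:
$154 + 26 L = 154 + 26 \cdot 100 = 154 + 2600 = 2754$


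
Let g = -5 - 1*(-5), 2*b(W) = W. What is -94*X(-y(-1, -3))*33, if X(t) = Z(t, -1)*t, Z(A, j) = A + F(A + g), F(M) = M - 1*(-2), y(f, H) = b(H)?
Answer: -23265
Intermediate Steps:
b(W) = W/2
g = 0 (g = -5 + 5 = 0)
y(f, H) = H/2
F(M) = 2 + M (F(M) = M + 2 = 2 + M)
Z(A, j) = 2 + 2*A (Z(A, j) = A + (2 + (A + 0)) = A + (2 + A) = 2 + 2*A)
X(t) = t*(2 + 2*t) (X(t) = (2 + 2*t)*t = t*(2 + 2*t))
-94*X(-y(-1, -3))*33 = -188*(-(-3)/2)*(1 - (-3)/2)*33 = -188*(-1*(-3/2))*(1 - 1*(-3/2))*33 = -188*3*(1 + 3/2)/2*33 = -188*3*5/(2*2)*33 = -94*15/2*33 = -705*33 = -23265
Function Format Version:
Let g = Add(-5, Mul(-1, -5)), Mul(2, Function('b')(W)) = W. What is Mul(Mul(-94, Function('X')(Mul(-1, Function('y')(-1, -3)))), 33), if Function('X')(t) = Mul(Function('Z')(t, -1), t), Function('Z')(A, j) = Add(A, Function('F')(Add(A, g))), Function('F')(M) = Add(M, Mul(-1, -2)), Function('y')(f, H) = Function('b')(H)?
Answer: -23265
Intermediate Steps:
Function('b')(W) = Mul(Rational(1, 2), W)
g = 0 (g = Add(-5, 5) = 0)
Function('y')(f, H) = Mul(Rational(1, 2), H)
Function('F')(M) = Add(2, M) (Function('F')(M) = Add(M, 2) = Add(2, M))
Function('Z')(A, j) = Add(2, Mul(2, A)) (Function('Z')(A, j) = Add(A, Add(2, Add(A, 0))) = Add(A, Add(2, A)) = Add(2, Mul(2, A)))
Function('X')(t) = Mul(t, Add(2, Mul(2, t))) (Function('X')(t) = Mul(Add(2, Mul(2, t)), t) = Mul(t, Add(2, Mul(2, t))))
Mul(Mul(-94, Function('X')(Mul(-1, Function('y')(-1, -3)))), 33) = Mul(Mul(-94, Mul(2, Mul(-1, Mul(Rational(1, 2), -3)), Add(1, Mul(-1, Mul(Rational(1, 2), -3))))), 33) = Mul(Mul(-94, Mul(2, Mul(-1, Rational(-3, 2)), Add(1, Mul(-1, Rational(-3, 2))))), 33) = Mul(Mul(-94, Mul(2, Rational(3, 2), Add(1, Rational(3, 2)))), 33) = Mul(Mul(-94, Mul(2, Rational(3, 2), Rational(5, 2))), 33) = Mul(Mul(-94, Rational(15, 2)), 33) = Mul(-705, 33) = -23265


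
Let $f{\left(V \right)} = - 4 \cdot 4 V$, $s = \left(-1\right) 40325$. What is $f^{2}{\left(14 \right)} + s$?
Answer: $9851$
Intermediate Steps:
$s = -40325$
$f{\left(V \right)} = - 16 V$
$f^{2}{\left(14 \right)} + s = \left(\left(-16\right) 14\right)^{2} - 40325 = \left(-224\right)^{2} - 40325 = 50176 - 40325 = 9851$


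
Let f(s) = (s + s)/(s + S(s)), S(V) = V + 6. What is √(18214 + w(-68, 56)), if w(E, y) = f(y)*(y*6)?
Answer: √64513078/59 ≈ 136.14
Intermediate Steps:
S(V) = 6 + V
f(s) = 2*s/(6 + 2*s) (f(s) = (s + s)/(s + (6 + s)) = (2*s)/(6 + 2*s) = 2*s/(6 + 2*s))
w(E, y) = 6*y²/(3 + y) (w(E, y) = (y/(3 + y))*(y*6) = (y/(3 + y))*(6*y) = 6*y²/(3 + y))
√(18214 + w(-68, 56)) = √(18214 + 6*56²/(3 + 56)) = √(18214 + 6*3136/59) = √(18214 + 6*3136*(1/59)) = √(18214 + 18816/59) = √(1093442/59) = √64513078/59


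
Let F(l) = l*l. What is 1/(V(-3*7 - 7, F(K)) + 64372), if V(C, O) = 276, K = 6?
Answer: 1/64648 ≈ 1.5468e-5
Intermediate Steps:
F(l) = l²
1/(V(-3*7 - 7, F(K)) + 64372) = 1/(276 + 64372) = 1/64648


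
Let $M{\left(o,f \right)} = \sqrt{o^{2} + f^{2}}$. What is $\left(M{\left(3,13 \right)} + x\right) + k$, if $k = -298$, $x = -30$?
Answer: $-328 + \sqrt{178} \approx -314.66$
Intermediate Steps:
$M{\left(o,f \right)} = \sqrt{f^{2} + o^{2}}$
$\left(M{\left(3,13 \right)} + x\right) + k = \left(\sqrt{13^{2} + 3^{2}} - 30\right) - 298 = \left(\sqrt{169 + 9} - 30\right) - 298 = \left(\sqrt{178} - 30\right) - 298 = \left(-30 + \sqrt{178}\right) - 298 = -328 + \sqrt{178}$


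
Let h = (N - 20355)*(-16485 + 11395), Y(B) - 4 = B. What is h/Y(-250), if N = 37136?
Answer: 42707645/123 ≈ 3.4722e+5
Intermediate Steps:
Y(B) = 4 + B
h = -85415290 (h = (37136 - 20355)*(-16485 + 11395) = 16781*(-5090) = -85415290)
h/Y(-250) = -85415290/(4 - 250) = -85415290/(-246) = -85415290*(-1/246) = 42707645/123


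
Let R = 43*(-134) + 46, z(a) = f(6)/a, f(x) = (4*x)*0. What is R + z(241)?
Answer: -5716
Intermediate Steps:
f(x) = 0
z(a) = 0 (z(a) = 0/a = 0)
R = -5716 (R = -5762 + 46 = -5716)
R + z(241) = -5716 + 0 = -5716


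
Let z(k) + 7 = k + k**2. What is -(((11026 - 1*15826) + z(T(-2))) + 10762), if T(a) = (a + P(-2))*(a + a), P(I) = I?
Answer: -6227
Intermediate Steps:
T(a) = 2*a*(-2 + a) (T(a) = (a - 2)*(a + a) = (-2 + a)*(2*a) = 2*a*(-2 + a))
z(k) = -7 + k + k**2 (z(k) = -7 + (k + k**2) = -7 + k + k**2)
-(((11026 - 1*15826) + z(T(-2))) + 10762) = -(((11026 - 1*15826) + (-7 + 2*(-2)*(-2 - 2) + (2*(-2)*(-2 - 2))**2)) + 10762) = -(((11026 - 15826) + (-7 + 2*(-2)*(-4) + (2*(-2)*(-4))**2)) + 10762) = -((-4800 + (-7 + 16 + 16**2)) + 10762) = -((-4800 + (-7 + 16 + 256)) + 10762) = -((-4800 + 265) + 10762) = -(-4535 + 10762) = -1*6227 = -6227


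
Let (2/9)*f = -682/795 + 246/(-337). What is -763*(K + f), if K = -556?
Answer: 38372556418/89305 ≈ 4.2968e+5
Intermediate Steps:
f = -638106/89305 (f = 9*(-682/795 + 246/(-337))/2 = 9*(-682*1/795 + 246*(-1/337))/2 = 9*(-682/795 - 246/337)/2 = (9/2)*(-425404/267915) = -638106/89305 ≈ -7.1452)
-763*(K + f) = -763*(-556 - 638106/89305) = -763*(-50291686/89305) = 38372556418/89305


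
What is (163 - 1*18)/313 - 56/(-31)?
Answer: 22023/9703 ≈ 2.2697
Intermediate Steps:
(163 - 1*18)/313 - 56/(-31) = (163 - 18)*(1/313) - 56*(-1/31) = 145*(1/313) + 56/31 = 145/313 + 56/31 = 22023/9703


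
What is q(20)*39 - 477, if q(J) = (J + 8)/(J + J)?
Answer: -4497/10 ≈ -449.70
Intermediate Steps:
q(J) = (8 + J)/(2*J) (q(J) = (8 + J)/((2*J)) = (8 + J)*(1/(2*J)) = (8 + J)/(2*J))
q(20)*39 - 477 = ((½)*(8 + 20)/20)*39 - 477 = ((½)*(1/20)*28)*39 - 477 = (7/10)*39 - 477 = 273/10 - 477 = -4497/10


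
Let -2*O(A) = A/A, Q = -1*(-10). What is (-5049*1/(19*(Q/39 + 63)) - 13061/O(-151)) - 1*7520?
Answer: 871734635/46873 ≈ 18598.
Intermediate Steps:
Q = 10
O(A) = -1/2 (O(A) = -A/(2*A) = -1/2*1 = -1/2)
(-5049*1/(19*(Q/39 + 63)) - 13061/O(-151)) - 1*7520 = (-5049*1/(19*(10/39 + 63)) - 13061/(-1/2)) - 1*7520 = (-5049*1/(19*(10*(1/39) + 63)) - 13061*(-2)) - 7520 = (-5049*1/(19*(10/39 + 63)) + 26122) - 7520 = (-5049/(19*(2467/39)) + 26122) - 7520 = (-5049/46873/39 + 26122) - 7520 = (-5049*39/46873 + 26122) - 7520 = (-196911/46873 + 26122) - 7520 = 1224219595/46873 - 7520 = 871734635/46873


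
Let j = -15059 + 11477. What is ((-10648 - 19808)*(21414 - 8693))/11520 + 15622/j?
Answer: -9638590313/286560 ≈ -33636.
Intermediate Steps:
j = -3582
((-10648 - 19808)*(21414 - 8693))/11520 + 15622/j = ((-10648 - 19808)*(21414 - 8693))/11520 + 15622/(-3582) = -30456*12721*(1/11520) + 15622*(-1/3582) = -387430776*1/11520 - 7811/1791 = -5380983/160 - 7811/1791 = -9638590313/286560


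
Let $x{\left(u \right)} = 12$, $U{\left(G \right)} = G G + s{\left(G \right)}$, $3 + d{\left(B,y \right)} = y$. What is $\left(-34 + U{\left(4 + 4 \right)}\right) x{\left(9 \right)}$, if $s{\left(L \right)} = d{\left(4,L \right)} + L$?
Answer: $516$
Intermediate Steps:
$d{\left(B,y \right)} = -3 + y$
$s{\left(L \right)} = -3 + 2 L$ ($s{\left(L \right)} = \left(-3 + L\right) + L = -3 + 2 L$)
$U{\left(G \right)} = -3 + G^{2} + 2 G$ ($U{\left(G \right)} = G G + \left(-3 + 2 G\right) = G^{2} + \left(-3 + 2 G\right) = -3 + G^{2} + 2 G$)
$\left(-34 + U{\left(4 + 4 \right)}\right) x{\left(9 \right)} = \left(-34 + \left(-3 + \left(4 + 4\right)^{2} + 2 \left(4 + 4\right)\right)\right) 12 = \left(-34 + \left(-3 + 8^{2} + 2 \cdot 8\right)\right) 12 = \left(-34 + \left(-3 + 64 + 16\right)\right) 12 = \left(-34 + 77\right) 12 = 43 \cdot 12 = 516$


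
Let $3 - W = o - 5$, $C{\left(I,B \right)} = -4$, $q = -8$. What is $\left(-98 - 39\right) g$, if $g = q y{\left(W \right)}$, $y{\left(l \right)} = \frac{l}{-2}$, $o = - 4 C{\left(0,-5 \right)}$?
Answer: $4384$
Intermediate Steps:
$o = 16$ ($o = \left(-4\right) \left(-4\right) = 16$)
$W = -8$ ($W = 3 - \left(16 - 5\right) = 3 - 11 = -8$)
$y{\left(l \right)} = - \frac{l}{2}$ ($y{\left(l \right)} = l \left(- \frac{1}{2}\right) = - \frac{l}{2}$)
$g = -32$ ($g = - 8 \left(\left(- \frac{1}{2}\right) \left(-8\right)\right) = \left(-8\right) 4 = -32$)
$\left(-98 - 39\right) g = \left(-98 - 39\right) \left(-32\right) = \left(-137\right) \left(-32\right) = 4384$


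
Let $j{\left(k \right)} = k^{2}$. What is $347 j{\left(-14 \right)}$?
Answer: $68012$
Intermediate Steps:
$347 j{\left(-14 \right)} = 347 \left(-14\right)^{2} = 347 \cdot 196 = 68012$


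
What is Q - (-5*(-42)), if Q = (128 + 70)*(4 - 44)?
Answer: -8130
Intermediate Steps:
Q = -7920 (Q = 198*(-40) = -7920)
Q - (-5*(-42)) = -7920 - (-5*(-42)) = -7920 - 210 = -8130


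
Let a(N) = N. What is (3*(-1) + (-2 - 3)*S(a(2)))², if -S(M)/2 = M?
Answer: 289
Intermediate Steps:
S(M) = -2*M
(3*(-1) + (-2 - 3)*S(a(2)))² = (3*(-1) + (-2 - 3)*(-2*2))² = (-3 - 5*(-4))² = (-3 + 20)² = 17² = 289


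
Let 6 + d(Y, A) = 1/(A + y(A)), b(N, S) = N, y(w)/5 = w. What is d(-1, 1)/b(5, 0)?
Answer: -7/6 ≈ -1.1667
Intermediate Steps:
y(w) = 5*w
d(Y, A) = -6 + 1/(6*A) (d(Y, A) = -6 + 1/(A + 5*A) = -6 + 1/(6*A))
d(-1, 1)/b(5, 0) = (-6 + (1/6)/1)/5 = (-6 + (1/6)*1)/5 = (-6 + 1/6)/5 = (1/5)*(-35/6) = -7/6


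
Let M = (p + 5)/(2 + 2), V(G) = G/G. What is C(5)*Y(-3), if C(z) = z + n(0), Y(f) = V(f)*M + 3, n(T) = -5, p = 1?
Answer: 0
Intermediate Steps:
V(G) = 1
M = 3/2 (M = (1 + 5)/(2 + 2) = 6/4 = 6*(¼) = 3/2 ≈ 1.5000)
Y(f) = 9/2 (Y(f) = 1*(3/2) + 3 = 3/2 + 3 = 9/2)
C(z) = -5 + z (C(z) = z - 5 = -5 + z)
C(5)*Y(-3) = (-5 + 5)*(9/2) = 0*(9/2) = 0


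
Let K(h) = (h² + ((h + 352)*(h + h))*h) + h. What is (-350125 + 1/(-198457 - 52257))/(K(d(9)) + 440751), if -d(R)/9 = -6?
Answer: -87781239251/704885670282 ≈ -0.12453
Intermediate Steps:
d(R) = 54 (d(R) = -9*(-6) = 54)
K(h) = h + h² + 2*h²*(352 + h) (K(h) = (h² + ((352 + h)*(2*h))*h) + h = (h² + (2*h*(352 + h))*h) + h = (h² + 2*h²*(352 + h)) + h = h + h² + 2*h²*(352 + h))
(-350125 + 1/(-198457 - 52257))/(K(d(9)) + 440751) = (-350125 + 1/(-198457 - 52257))/(54*(1 + 2*54² + 705*54) + 440751) = (-350125 + 1/(-250714))/(54*(1 + 2*2916 + 38070) + 440751) = (-350125 - 1/250714)/(54*(1 + 5832 + 38070) + 440751) = -87781239251/(250714*(54*43903 + 440751)) = -87781239251/(250714*(2370762 + 440751)) = -87781239251/250714/2811513 = -87781239251/250714*1/2811513 = -87781239251/704885670282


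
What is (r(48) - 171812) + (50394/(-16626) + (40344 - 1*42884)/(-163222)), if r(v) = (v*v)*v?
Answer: -13845222570439/226144081 ≈ -61223.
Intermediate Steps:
r(v) = v**3 (r(v) = v**2*v = v**3)
(r(48) - 171812) + (50394/(-16626) + (40344 - 1*42884)/(-163222)) = (48**3 - 171812) + (50394/(-16626) + (40344 - 1*42884)/(-163222)) = (110592 - 171812) + (50394*(-1/16626) + (40344 - 42884)*(-1/163222)) = -61220 + (-8399/2771 - 2540*(-1/163222)) = -61220 + (-8399/2771 + 1270/81611) = -61220 - 681931619/226144081 = -13845222570439/226144081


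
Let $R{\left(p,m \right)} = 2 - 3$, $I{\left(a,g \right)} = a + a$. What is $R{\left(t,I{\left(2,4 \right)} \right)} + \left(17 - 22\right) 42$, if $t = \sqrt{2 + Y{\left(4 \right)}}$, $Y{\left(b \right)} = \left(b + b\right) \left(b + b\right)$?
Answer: $-211$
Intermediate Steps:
$Y{\left(b \right)} = 4 b^{2}$ ($Y{\left(b \right)} = 2 b 2 b = 4 b^{2}$)
$I{\left(a,g \right)} = 2 a$
$t = \sqrt{66}$ ($t = \sqrt{2 + 4 \cdot 4^{2}} = \sqrt{2 + 4 \cdot 16} = \sqrt{2 + 64} = \sqrt{66} \approx 8.124$)
$R{\left(p,m \right)} = -1$
$R{\left(t,I{\left(2,4 \right)} \right)} + \left(17 - 22\right) 42 = -1 + \left(17 - 22\right) 42 = -1 - 210 = -211$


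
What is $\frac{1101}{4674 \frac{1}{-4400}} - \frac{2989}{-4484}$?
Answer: $- \frac{190423851}{183844} \approx -1035.8$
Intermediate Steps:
$\frac{1101}{4674 \frac{1}{-4400}} - \frac{2989}{-4484} = \frac{1101}{4674 \left(- \frac{1}{4400}\right)} - - \frac{2989}{4484} = \frac{1101}{- \frac{2337}{2200}} + \frac{2989}{4484} = 1101 \left(- \frac{2200}{2337}\right) + \frac{2989}{4484} = - \frac{807400}{779} + \frac{2989}{4484} = - \frac{190423851}{183844}$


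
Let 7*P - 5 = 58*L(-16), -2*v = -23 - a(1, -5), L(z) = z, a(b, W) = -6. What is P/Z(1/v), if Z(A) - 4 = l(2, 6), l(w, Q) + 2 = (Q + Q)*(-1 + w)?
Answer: -923/98 ≈ -9.4184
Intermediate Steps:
v = 17/2 (v = -(-23 - 1*(-6))/2 = -(-23 + 6)/2 = -½*(-17) = 17/2 ≈ 8.5000)
l(w, Q) = -2 + 2*Q*(-1 + w) (l(w, Q) = -2 + (Q + Q)*(-1 + w) = -2 + (2*Q)*(-1 + w) = -2 + 2*Q*(-1 + w))
Z(A) = 14 (Z(A) = 4 + (-2 - 2*6 + 2*6*2) = 4 + (-2 - 12 + 24) = 4 + 10 = 14)
P = -923/7 (P = 5/7 + (58*(-16))/7 = 5/7 + (⅐)*(-928) = 5/7 - 928/7 = -923/7 ≈ -131.86)
P/Z(1/v) = -923/7/14 = -923/7*1/14 = -923/98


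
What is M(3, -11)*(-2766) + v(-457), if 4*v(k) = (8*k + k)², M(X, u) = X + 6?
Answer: 16817193/4 ≈ 4.2043e+6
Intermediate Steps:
M(X, u) = 6 + X
v(k) = 81*k²/4 (v(k) = (8*k + k)²/4 = (9*k)²/4 = (81*k²)/4 = 81*k²/4)
M(3, -11)*(-2766) + v(-457) = (6 + 3)*(-2766) + (81/4)*(-457)² = 9*(-2766) + (81/4)*208849 = -24894 + 16916769/4 = 16817193/4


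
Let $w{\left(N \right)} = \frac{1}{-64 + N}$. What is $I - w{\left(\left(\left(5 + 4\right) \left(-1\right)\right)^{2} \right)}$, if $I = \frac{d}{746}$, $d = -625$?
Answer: $- \frac{11371}{12682} \approx -0.89663$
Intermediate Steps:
$I = - \frac{625}{746} \approx -0.8378$
$I - w{\left(\left(\left(5 + 4\right) \left(-1\right)\right)^{2} \right)} = - \frac{625}{746} - \frac{1}{-64 + \left(\left(5 + 4\right) \left(-1\right)\right)^{2}} = - \frac{625}{746} - \frac{1}{-64 + \left(9 \left(-1\right)\right)^{2}} = - \frac{625}{746} - \frac{1}{-64 + \left(-9\right)^{2}} = - \frac{625}{746} - \frac{1}{-64 + 81} = - \frac{625}{746} - \frac{1}{17} = - \frac{11371}{12682}$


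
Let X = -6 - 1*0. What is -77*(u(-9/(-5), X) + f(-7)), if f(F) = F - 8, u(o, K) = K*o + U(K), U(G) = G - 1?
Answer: 12628/5 ≈ 2525.6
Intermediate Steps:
U(G) = -1 + G
X = -6 (X = -6 + 0 = -6)
u(o, K) = -1 + K + K*o (u(o, K) = K*o + (-1 + K) = -1 + K + K*o)
f(F) = -8 + F
-77*(u(-9/(-5), X) + f(-7)) = -77*((-1 - 6 - (-54)/(-5)) + (-8 - 7)) = -77*((-1 - 6 - (-54)*(-1)/5) - 15) = -77*((-1 - 6 - 6*9/5) - 15) = -77*((-1 - 6 - 54/5) - 15) = -77*(-89/5 - 15) = -77*(-164/5) = 12628/5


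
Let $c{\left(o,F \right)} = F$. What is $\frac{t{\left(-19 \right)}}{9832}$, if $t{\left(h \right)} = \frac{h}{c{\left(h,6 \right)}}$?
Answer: $- \frac{19}{58992} \approx -0.00032208$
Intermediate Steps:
$t{\left(h \right)} = \frac{h}{6}$
$\frac{t{\left(-19 \right)}}{9832} = \frac{\frac{1}{6} \left(-19\right)}{9832} = \left(- \frac{19}{6}\right) \frac{1}{9832} = - \frac{19}{58992}$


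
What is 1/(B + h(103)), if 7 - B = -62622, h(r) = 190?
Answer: 1/62819 ≈ 1.5919e-5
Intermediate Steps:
B = 62629 (B = 7 - 1*(-62622) = 7 + 62622 = 62629)
1/(B + h(103)) = 1/(62629 + 190) = 1/62819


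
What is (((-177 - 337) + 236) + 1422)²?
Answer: 1308736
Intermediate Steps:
(((-177 - 337) + 236) + 1422)² = ((-514 + 236) + 1422)² = (-278 + 1422)² = 1144² = 1308736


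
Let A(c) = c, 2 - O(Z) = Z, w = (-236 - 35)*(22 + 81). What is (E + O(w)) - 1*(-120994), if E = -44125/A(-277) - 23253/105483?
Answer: 1451862981771/9739597 ≈ 1.4907e+5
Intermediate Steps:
w = -27913 (w = -271*103 = -27913)
O(Z) = 2 - Z
E = 1549332098/9739597 (E = -44125/(-277) - 23253/105483 = -44125*(-1/277) - 23253*1/105483 = 44125/277 - 7751/35161 = 1549332098/9739597 ≈ 159.08)
(E + O(w)) - 1*(-120994) = (1549332098/9739597 + (2 - 1*(-27913))) - 1*(-120994) = (1549332098/9739597 + (2 + 27913)) + 120994 = (1549332098/9739597 + 27915) + 120994 = 273430182353/9739597 + 120994 = 1451862981771/9739597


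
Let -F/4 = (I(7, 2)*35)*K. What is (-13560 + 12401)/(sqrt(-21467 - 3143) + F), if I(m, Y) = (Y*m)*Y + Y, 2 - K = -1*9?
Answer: 5354580/213446461 + 1159*I*sqrt(24610)/2134464610 ≈ 0.025086 + 8.5182e-5*I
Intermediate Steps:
K = 11 (K = 2 - (-1)*9 = 2 - 1*(-9) = 2 + 9 = 11)
I(m, Y) = Y + m*Y**2 (I(m, Y) = m*Y**2 + Y = Y + m*Y**2)
F = -46200 (F = -4*(2*(1 + 2*7))*35*11 = -4*(2*(1 + 14))*35*11 = -4*(2*15)*35*11 = -4*30*35*11 = -4200*11 = -4*11550 = -46200)
(-13560 + 12401)/(sqrt(-21467 - 3143) + F) = (-13560 + 12401)/(sqrt(-21467 - 3143) - 46200) = -1159/(sqrt(-24610) - 46200) = -1159/(I*sqrt(24610) - 46200) = -1159/(-46200 + I*sqrt(24610))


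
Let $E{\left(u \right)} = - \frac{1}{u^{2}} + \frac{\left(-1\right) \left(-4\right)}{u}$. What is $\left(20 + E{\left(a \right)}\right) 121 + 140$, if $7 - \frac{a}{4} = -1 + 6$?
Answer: $\frac{167591}{64} \approx 2618.6$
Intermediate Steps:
$a = 8$ ($a = 28 - 4 \left(-1 + 6\right) = 28 - 20 = 8$)
$E{\left(u \right)} = - \frac{1}{u^{2}} + \frac{4}{u}$
$\left(20 + E{\left(a \right)}\right) 121 + 140 = \left(20 + \frac{-1 + 4 \cdot 8}{64}\right) 121 + 140 = \left(20 + \frac{-1 + 32}{64}\right) 121 + 140 = \left(20 + \frac{1}{64} \cdot 31\right) 121 + 140 = \left(20 + \frac{31}{64}\right) 121 + 140 = \frac{1311}{64} \cdot 121 + 140 = \frac{158631}{64} + 140 = \frac{167591}{64}$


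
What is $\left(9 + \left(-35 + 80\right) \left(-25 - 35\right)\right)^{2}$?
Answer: $7241481$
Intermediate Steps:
$\left(9 + \left(-35 + 80\right) \left(-25 - 35\right)\right)^{2} = \left(9 + 45 \left(-60\right)\right)^{2} = \left(9 - 2700\right)^{2} = \left(-2691\right)^{2} = 7241481$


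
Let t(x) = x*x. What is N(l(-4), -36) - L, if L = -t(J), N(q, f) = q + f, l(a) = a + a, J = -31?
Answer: 917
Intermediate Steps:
l(a) = 2*a
N(q, f) = f + q
t(x) = x²
L = -961 (L = -1*(-31)² = -1*961 = -961)
N(l(-4), -36) - L = (-36 + 2*(-4)) - 1*(-961) = (-36 - 8) + 961 = -44 + 961 = 917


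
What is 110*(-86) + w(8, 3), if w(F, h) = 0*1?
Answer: -9460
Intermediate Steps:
w(F, h) = 0
110*(-86) + w(8, 3) = 110*(-86) + 0 = -9460 + 0 = -9460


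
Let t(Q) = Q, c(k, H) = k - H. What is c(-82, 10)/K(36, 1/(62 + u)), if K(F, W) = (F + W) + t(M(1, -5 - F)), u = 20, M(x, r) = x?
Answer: -7544/3035 ≈ -2.4857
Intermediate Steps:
K(F, W) = 1 + F + W (K(F, W) = (F + W) + 1 = 1 + F + W)
c(-82, 10)/K(36, 1/(62 + u)) = (-82 - 1*10)/(1 + 36 + 1/(62 + 20)) = (-82 - 10)/(1 + 36 + 1/82) = -92/(1 + 36 + 1/82) = -92/3035/82 = -92*82/3035 = -7544/3035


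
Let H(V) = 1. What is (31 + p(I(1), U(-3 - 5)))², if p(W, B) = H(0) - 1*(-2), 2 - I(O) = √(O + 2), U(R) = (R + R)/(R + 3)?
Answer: 1156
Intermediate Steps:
U(R) = 2*R/(3 + R) (U(R) = (2*R)/(3 + R) = 2*R/(3 + R))
I(O) = 2 - √(2 + O) (I(O) = 2 - √(O + 2) = 2 - √(2 + O))
p(W, B) = 3 (p(W, B) = 1 - 1*(-2) = 1 + 2 = 3)
(31 + p(I(1), U(-3 - 5)))² = (31 + 3)² = 34² = 1156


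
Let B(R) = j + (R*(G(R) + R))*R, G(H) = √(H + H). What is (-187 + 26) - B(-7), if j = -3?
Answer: 185 - 49*I*√14 ≈ 185.0 - 183.34*I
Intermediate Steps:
G(H) = √2*√H (G(H) = √(2*H) = √2*√H)
B(R) = -3 + R²*(R + √2*√R) (B(R) = -3 + (R*(√2*√R + R))*R = -3 + (R*(R + √2*√R))*R = -3 + R²*(R + √2*√R))
(-187 + 26) - B(-7) = (-187 + 26) - (-3 + (-7)³ + √2*(-7)^(5/2)) = -161 - (-3 - 343 + √2*(49*I*√7)) = -161 - (-3 - 343 + 49*I*√14) = -161 - (-346 + 49*I*√14) = -161 + (346 - 49*I*√14) = 185 - 49*I*√14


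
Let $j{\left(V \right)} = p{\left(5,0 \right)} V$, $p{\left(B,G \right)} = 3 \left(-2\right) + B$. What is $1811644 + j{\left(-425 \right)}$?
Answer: $1812069$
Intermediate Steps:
$p{\left(B,G \right)} = -6 + B$
$j{\left(V \right)} = - V$ ($j{\left(V \right)} = \left(-6 + 5\right) V = - V$)
$1811644 + j{\left(-425 \right)} = 1811644 - -425 = 1811644 + 425 = 1812069$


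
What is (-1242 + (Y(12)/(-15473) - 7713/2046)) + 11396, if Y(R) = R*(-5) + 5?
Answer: 107111214671/10552586 ≈ 10150.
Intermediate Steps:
Y(R) = 5 - 5*R (Y(R) = -5*R + 5 = 5 - 5*R)
(-1242 + (Y(12)/(-15473) - 7713/2046)) + 11396 = (-1242 + ((5 - 5*12)/(-15473) - 7713/2046)) + 11396 = (-1242 + ((5 - 60)*(-1/15473) - 7713*1/2046)) + 11396 = (-1242 + (-55*(-1/15473) - 2571/682)) + 11396 = (-1242 + (55/15473 - 2571/682)) + 11396 = (-1242 - 39743573/10552586) + 11396 = -13146055385/10552586 + 11396 = 107111214671/10552586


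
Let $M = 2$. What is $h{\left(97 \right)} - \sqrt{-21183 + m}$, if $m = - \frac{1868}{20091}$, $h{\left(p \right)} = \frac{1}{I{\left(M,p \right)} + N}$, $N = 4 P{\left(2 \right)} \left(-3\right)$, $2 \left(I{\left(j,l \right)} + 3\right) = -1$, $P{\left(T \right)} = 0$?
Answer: $- \frac{2}{7} - \frac{i \sqrt{8550519066411}}{20091} \approx -0.28571 - 145.54 i$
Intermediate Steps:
$I{\left(j,l \right)} = - \frac{7}{2}$ ($I{\left(j,l \right)} = -3 + \frac{1}{2} \left(-1\right) = -3 - \frac{1}{2} = - \frac{7}{2}$)
$N = 0$ ($N = 4 \cdot 0 \left(-3\right) = 0 \left(-3\right) = 0$)
$h{\left(p \right)} = - \frac{2}{7}$ ($h{\left(p \right)} = \frac{1}{- \frac{7}{2} + 0} = \frac{1}{- \frac{7}{2}} = - \frac{2}{7}$)
$m = - \frac{1868}{20091}$ ($m = \left(-1868\right) \frac{1}{20091} = - \frac{1868}{20091} \approx -0.092977$)
$h{\left(97 \right)} - \sqrt{-21183 + m} = - \frac{2}{7} - \sqrt{-21183 - \frac{1868}{20091}} = - \frac{2}{7} - \sqrt{- \frac{425589521}{20091}} = - \frac{2}{7} - \frac{i \sqrt{8550519066411}}{20091}$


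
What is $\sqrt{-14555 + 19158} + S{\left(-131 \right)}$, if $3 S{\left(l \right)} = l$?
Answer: $- \frac{131}{3} + \sqrt{4603} \approx 24.179$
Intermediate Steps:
$S{\left(l \right)} = \frac{l}{3}$
$\sqrt{-14555 + 19158} + S{\left(-131 \right)} = \sqrt{-14555 + 19158} + \frac{1}{3} \left(-131\right) = \sqrt{4603} - \frac{131}{3} = - \frac{131}{3} + \sqrt{4603}$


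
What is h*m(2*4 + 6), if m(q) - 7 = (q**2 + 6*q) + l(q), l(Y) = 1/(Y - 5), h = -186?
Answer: -160208/3 ≈ -53403.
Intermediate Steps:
l(Y) = 1/(-5 + Y)
m(q) = 7 + q**2 + 1/(-5 + q) + 6*q (m(q) = 7 + ((q**2 + 6*q) + 1/(-5 + q)) = 7 + (q**2 + 1/(-5 + q) + 6*q) = 7 + q**2 + 1/(-5 + q) + 6*q)
h*m(2*4 + 6) = -186*(-34 + (2*4 + 6)**2 + (2*4 + 6)**3 - 23*(2*4 + 6))/(-5 + (2*4 + 6)) = -186*(-34 + (8 + 6)**2 + (8 + 6)**3 - 23*(8 + 6))/(-5 + (8 + 6)) = -186*(-34 + 14**2 + 14**3 - 23*14)/(-5 + 14) = -186*(-34 + 196 + 2744 - 322)/9 = -62*2584/3 = -186*2584/9 = -160208/3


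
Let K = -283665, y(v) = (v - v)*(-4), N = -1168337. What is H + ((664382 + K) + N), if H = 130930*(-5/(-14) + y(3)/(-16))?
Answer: -5186015/7 ≈ -7.4086e+5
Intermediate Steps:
y(v) = 0 (y(v) = 0*(-4) = 0)
H = 327325/7 (H = 130930*(-5/(-14) + 0/(-16)) = 130930*(-5*(-1/14) + 0*(-1/16)) = 130930*(5/14 + 0) = 130930*(5/14) = 327325/7 ≈ 46761.)
H + ((664382 + K) + N) = 327325/7 + ((664382 - 283665) - 1168337) = 327325/7 + (380717 - 1168337) = 327325/7 - 787620 = -5186015/7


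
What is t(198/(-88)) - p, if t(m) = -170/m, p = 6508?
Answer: -57892/9 ≈ -6432.4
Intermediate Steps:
t(198/(-88)) - p = -170/(198/(-88)) - 1*6508 = -170/(198*(-1/88)) - 6508 = -170/(-9/4) - 6508 = -170*(-4/9) - 6508 = 680/9 - 6508 = -57892/9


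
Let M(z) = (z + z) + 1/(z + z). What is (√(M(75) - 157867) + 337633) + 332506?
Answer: 670139 + I*√141945294/30 ≈ 6.7014e+5 + 397.14*I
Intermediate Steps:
M(z) = 1/(2*z) + 2*z (M(z) = 2*z + 1/(2*z) = 1/(2*z) + 2*z)
(√(M(75) - 157867) + 337633) + 332506 = (√(((½)/75 + 2*75) - 157867) + 337633) + 332506 = (√(((½)*(1/75) + 150) - 157867) + 337633) + 332506 = (√((1/150 + 150) - 157867) + 337633) + 332506 = (√(22501/150 - 157867) + 337633) + 332506 = (√(-23657549/150) + 337633) + 332506 = (I*√141945294/30 + 337633) + 332506 = (337633 + I*√141945294/30) + 332506 = 670139 + I*√141945294/30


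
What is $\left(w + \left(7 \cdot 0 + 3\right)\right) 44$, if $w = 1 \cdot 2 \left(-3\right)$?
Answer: $-132$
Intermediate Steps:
$w = -6$ ($w = 2 \left(-3\right) = -6$)
$\left(w + \left(7 \cdot 0 + 3\right)\right) 44 = \left(-6 + \left(7 \cdot 0 + 3\right)\right) 44 = \left(-6 + \left(0 + 3\right)\right) 44 = \left(-6 + 3\right) 44 = \left(-3\right) 44 = -132$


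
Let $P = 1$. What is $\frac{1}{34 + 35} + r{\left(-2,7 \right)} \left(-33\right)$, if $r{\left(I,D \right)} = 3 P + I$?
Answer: $- \frac{2276}{69} \approx -32.985$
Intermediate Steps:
$r{\left(I,D \right)} = 3 + I$ ($r{\left(I,D \right)} = 3 \cdot 1 + I = 3 + I$)
$\frac{1}{34 + 35} + r{\left(-2,7 \right)} \left(-33\right) = \frac{1}{34 + 35} + \left(3 - 2\right) \left(-33\right) = \frac{1}{69} + 1 \left(-33\right) = \frac{1}{69} - 33 = - \frac{2276}{69}$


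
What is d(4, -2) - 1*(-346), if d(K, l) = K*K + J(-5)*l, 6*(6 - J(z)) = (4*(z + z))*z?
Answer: 1250/3 ≈ 416.67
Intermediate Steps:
J(z) = 6 - 4*z²/3 (J(z) = 6 - 4*(z + z)*z/6 = 6 - 4*(2*z)*z/6 = 6 - 8*z*z/6 = 6 - 4*z²/3)
d(K, l) = K² - 82*l/3 (d(K, l) = K*K + (6 - 4/3*(-5)²)*l = K² + (6 - 4/3*25)*l = K² + (6 - 100/3)*l = K² - 82*l/3)
d(4, -2) - 1*(-346) = (4² - 82/3*(-2)) - 1*(-346) = (16 + 164/3) + 346 = 212/3 + 346 = 1250/3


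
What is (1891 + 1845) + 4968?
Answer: 8704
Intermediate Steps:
(1891 + 1845) + 4968 = 3736 + 4968 = 8704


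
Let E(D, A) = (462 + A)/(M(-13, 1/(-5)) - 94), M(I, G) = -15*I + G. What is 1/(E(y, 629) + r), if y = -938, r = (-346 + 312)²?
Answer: 504/588079 ≈ 0.00085703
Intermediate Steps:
r = 1156 (r = (-34)² = 1156)
M(I, G) = G - 15*I
E(D, A) = 55/12 + 5*A/504 (E(D, A) = (462 + A)/((1/(-5) - 15*(-13)) - 94) = (462 + A)/((-⅕ + 195) - 94) = (462 + A)/(974/5 - 94) = (462 + A)/(504/5) = (462 + A)*(5/504) = 55/12 + 5*A/504)
1/(E(y, 629) + r) = 1/((55/12 + (5/504)*629) + 1156) = 1/((55/12 + 3145/504) + 1156) = 1/(5455/504 + 1156) = 1/(588079/504) = 504/588079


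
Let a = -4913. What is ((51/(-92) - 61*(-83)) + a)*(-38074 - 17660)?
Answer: -383143383/46 ≈ -8.3292e+6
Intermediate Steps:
((51/(-92) - 61*(-83)) + a)*(-38074 - 17660) = ((51/(-92) - 61*(-83)) - 4913)*(-38074 - 17660) = ((51*(-1/92) + 5063) - 4913)*(-55734) = ((-51/92 + 5063) - 4913)*(-55734) = (465745/92 - 4913)*(-55734) = (13749/92)*(-55734) = -383143383/46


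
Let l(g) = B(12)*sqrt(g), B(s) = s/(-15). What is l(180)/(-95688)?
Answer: sqrt(5)/19935 ≈ 0.00011217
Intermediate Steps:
B(s) = -s/15 (B(s) = s*(-1/15) = -s/15)
l(g) = -4*sqrt(g)/5 (l(g) = (-1/15*12)*sqrt(g) = -4*sqrt(g)/5)
l(180)/(-95688) = -24*sqrt(5)/5/(-95688) = -24*sqrt(5)/5*(-1/95688) = sqrt(5)/19935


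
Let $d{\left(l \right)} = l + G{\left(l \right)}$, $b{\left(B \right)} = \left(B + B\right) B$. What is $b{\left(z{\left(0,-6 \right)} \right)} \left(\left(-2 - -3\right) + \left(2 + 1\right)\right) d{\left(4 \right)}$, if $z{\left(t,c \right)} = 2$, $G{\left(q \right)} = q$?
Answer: $256$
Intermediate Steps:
$b{\left(B \right)} = 2 B^{2}$ ($b{\left(B \right)} = 2 B B = 2 B^{2}$)
$d{\left(l \right)} = 2 l$ ($d{\left(l \right)} = l + l = 2 l$)
$b{\left(z{\left(0,-6 \right)} \right)} \left(\left(-2 - -3\right) + \left(2 + 1\right)\right) d{\left(4 \right)} = 2 \cdot 2^{2} \left(\left(-2 - -3\right) + \left(2 + 1\right)\right) 2 \cdot 4 = 2 \cdot 4 \left(\left(-2 + 3\right) + 3\right) 8 = 8 \left(1 + 3\right) 8 = 8 \cdot 4 \cdot 8 = 8 \cdot 32 = 256$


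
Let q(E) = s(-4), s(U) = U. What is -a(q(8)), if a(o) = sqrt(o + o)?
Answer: -2*I*sqrt(2) ≈ -2.8284*I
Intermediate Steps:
q(E) = -4
a(o) = sqrt(2)*sqrt(o) (a(o) = sqrt(2*o) = sqrt(2)*sqrt(o))
-a(q(8)) = -sqrt(2)*sqrt(-4) = -sqrt(2)*2*I = -2*I*sqrt(2)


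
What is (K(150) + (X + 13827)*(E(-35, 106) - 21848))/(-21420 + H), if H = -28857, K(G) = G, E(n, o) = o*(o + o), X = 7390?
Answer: -4413186/16759 ≈ -263.33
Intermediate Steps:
E(n, o) = 2*o² (E(n, o) = o*(2*o) = 2*o²)
(K(150) + (X + 13827)*(E(-35, 106) - 21848))/(-21420 + H) = (150 + (7390 + 13827)*(2*106² - 21848))/(-21420 - 28857) = (150 + 21217*(2*11236 - 21848))/(-50277) = (150 + 21217*(22472 - 21848))*(-1/50277) = (150 + 21217*624)*(-1/50277) = (150 + 13239408)*(-1/50277) = 13239558*(-1/50277) = -4413186/16759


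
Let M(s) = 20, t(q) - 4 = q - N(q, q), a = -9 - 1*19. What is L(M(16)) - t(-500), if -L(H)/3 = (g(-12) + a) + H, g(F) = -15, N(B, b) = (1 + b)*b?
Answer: 250065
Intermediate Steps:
N(B, b) = b*(1 + b)
a = -28 (a = -9 - 19 = -28)
t(q) = 4 + q - q*(1 + q) (t(q) = 4 + (q - q*(1 + q)) = 4 + q - q*(1 + q))
L(H) = 129 - 3*H (L(H) = -3*((-15 - 28) + H) = -3*(-43 + H) = 129 - 3*H)
L(M(16)) - t(-500) = (129 - 3*20) - (4 - 1*(-500)²) = (129 - 60) - (4 - 1*250000) = 69 - (4 - 250000) = 69 - 1*(-249996) = 69 + 249996 = 250065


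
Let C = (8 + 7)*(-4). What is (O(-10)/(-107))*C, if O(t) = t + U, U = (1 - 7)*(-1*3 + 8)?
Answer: -2400/107 ≈ -22.430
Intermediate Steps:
C = -60 (C = 15*(-4) = -60)
U = -30 (U = -6*(-3 + 8) = -6*5 = -30)
O(t) = -30 + t (O(t) = t - 30 = -30 + t)
(O(-10)/(-107))*C = ((-30 - 10)/(-107))*(-60) = -40*(-1/107)*(-60) = (40/107)*(-60) = -2400/107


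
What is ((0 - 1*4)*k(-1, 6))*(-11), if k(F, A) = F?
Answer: -44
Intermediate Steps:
((0 - 1*4)*k(-1, 6))*(-11) = ((0 - 1*4)*(-1))*(-11) = ((0 - 4)*(-1))*(-11) = -4*(-1)*(-11) = 4*(-11) = -44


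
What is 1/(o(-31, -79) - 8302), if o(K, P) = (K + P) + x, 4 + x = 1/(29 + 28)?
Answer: -57/479711 ≈ -0.00011882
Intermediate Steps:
x = -227/57 (x = -4 + 1/(29 + 28) = -4 + 1/57 = -227/57 ≈ -3.9825)
o(K, P) = -227/57 + K + P (o(K, P) = (K + P) - 227/57 = -227/57 + K + P)
1/(o(-31, -79) - 8302) = 1/((-227/57 - 31 - 79) - 8302) = 1/(-6497/57 - 8302) = 1/(-479711/57) = -57/479711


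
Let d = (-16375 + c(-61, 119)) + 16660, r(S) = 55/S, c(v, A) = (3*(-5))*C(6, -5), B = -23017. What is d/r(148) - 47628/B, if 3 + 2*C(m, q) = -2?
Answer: 220244190/253187 ≈ 869.89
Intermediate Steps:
C(m, q) = -5/2 (C(m, q) = -3/2 + (½)*(-2) = -3/2 - 1 = -5/2)
c(v, A) = 75/2 (c(v, A) = (3*(-5))*(-5/2) = -15*(-5/2) = 75/2)
d = 645/2 (d = (-16375 + 75/2) + 16660 = -32675/2 + 16660 = 645/2 ≈ 322.50)
d/r(148) - 47628/B = 645/(2*((55/148))) - 47628/(-23017) = 645/(2*((55*(1/148)))) - 47628*(-1/23017) = 645/(2*(55/148)) + 47628/23017 = (645/2)*(148/55) + 47628/23017 = 9546/11 + 47628/23017 = 220244190/253187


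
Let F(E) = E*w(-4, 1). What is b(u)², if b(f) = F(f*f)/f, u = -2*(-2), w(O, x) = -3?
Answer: 144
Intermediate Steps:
F(E) = -3*E (F(E) = E*(-3) = -3*E)
u = 4
b(f) = -3*f (b(f) = (-3*f*f)/f = (-3*f²)/f = -3*f)
b(u)² = (-3*4)² = (-12)² = 144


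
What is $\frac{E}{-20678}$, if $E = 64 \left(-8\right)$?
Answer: $\frac{256}{10339} \approx 0.024761$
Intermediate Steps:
$E = -512$
$\frac{E}{-20678} = - \frac{512}{-20678} = \left(-512\right) \left(- \frac{1}{20678}\right) = \frac{256}{10339}$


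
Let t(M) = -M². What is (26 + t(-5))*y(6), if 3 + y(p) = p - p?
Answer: -3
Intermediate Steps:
y(p) = -3 (y(p) = -3 + (p - p) = -3 + 0 = -3)
(26 + t(-5))*y(6) = (26 - 1*(-5)²)*(-3) = (26 - 1*25)*(-3) = (26 - 25)*(-3) = 1*(-3) = -3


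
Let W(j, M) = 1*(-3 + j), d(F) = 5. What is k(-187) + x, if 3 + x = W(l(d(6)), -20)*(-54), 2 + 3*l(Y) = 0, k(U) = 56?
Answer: 251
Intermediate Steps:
l(Y) = -⅔ (l(Y) = -⅔ + (⅓)*0 = -⅔ + 0 = -⅔)
W(j, M) = -3 + j
x = 195 (x = -3 + (-3 - ⅔)*(-54) = -3 - 11/3*(-54) = -3 + 198 = 195)
k(-187) + x = 56 + 195 = 251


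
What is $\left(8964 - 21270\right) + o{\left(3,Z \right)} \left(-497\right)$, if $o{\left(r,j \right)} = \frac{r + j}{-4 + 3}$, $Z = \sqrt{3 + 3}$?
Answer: $-10815 + 497 \sqrt{6} \approx -9597.6$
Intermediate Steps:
$Z = \sqrt{6} \approx 2.4495$
$o{\left(r,j \right)} = - j - r$ ($o{\left(r,j \right)} = \frac{j + r}{-1} = \left(j + r\right) \left(-1\right) = - j - r$)
$\left(8964 - 21270\right) + o{\left(3,Z \right)} \left(-497\right) = \left(8964 - 21270\right) + \left(- \sqrt{6} - 3\right) \left(-497\right) = -12306 + \left(- \sqrt{6} - 3\right) \left(-497\right) = -12306 + \left(-3 - \sqrt{6}\right) \left(-497\right) = -12306 + \left(1491 + 497 \sqrt{6}\right) = -10815 + 497 \sqrt{6}$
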